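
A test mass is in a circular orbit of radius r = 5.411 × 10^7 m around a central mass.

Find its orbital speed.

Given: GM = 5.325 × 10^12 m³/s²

For a circular orbit, gravity supplies the centripetal force, so v = √(GM / r).
v = √(5.325e+12 / 5.411e+07) m/s ≈ 313.7 m/s = 313.7 m/s.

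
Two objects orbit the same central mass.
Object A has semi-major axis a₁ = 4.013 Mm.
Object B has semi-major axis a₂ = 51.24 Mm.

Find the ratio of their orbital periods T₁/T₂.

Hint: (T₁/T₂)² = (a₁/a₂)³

Convert to SI: a₁ = 4.013 Mm = 4.013e+06 m; a₂ = 51.24 Mm = 5.124e+07 m.
From Kepler's third law, (T₁/T₂)² = (a₁/a₂)³, so T₁/T₂ = (a₁/a₂)^(3/2).
a₁/a₂ = 4.013e+06 / 5.124e+07 = 0.0783177.
T₁/T₂ = (0.0783177)^(3/2) ≈ 0.02192.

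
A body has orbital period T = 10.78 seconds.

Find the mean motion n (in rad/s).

n = 2π / T.
n = 2π / 10.78 s ≈ 0.5829 rad/s.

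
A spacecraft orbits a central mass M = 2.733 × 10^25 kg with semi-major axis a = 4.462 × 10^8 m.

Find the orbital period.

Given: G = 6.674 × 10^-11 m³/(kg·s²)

GM = G · M = 6.674e-11 · 2.733e+25 = 1.824e+15 m³/s².
Kepler's third law: T = 2π √(a³ / GM).
Substituting a = 4.462e+08 m and GM = 1.824e+15 m³/s²:
T = 2π √((4.462e+08)³ / 1.824e+15) s
T ≈ 1.387e+06 s = 16.05 days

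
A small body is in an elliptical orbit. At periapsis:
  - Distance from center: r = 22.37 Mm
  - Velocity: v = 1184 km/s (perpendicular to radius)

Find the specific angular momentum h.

Convert to SI: r = 22.37 Mm = 2.237e+07 m; v = 1184 km/s = 1.184e+06 m/s.
With v perpendicular to r, h = r · v.
h = 2.237e+07 · 1.184e+06 m²/s ≈ 2.649e+13 m²/s.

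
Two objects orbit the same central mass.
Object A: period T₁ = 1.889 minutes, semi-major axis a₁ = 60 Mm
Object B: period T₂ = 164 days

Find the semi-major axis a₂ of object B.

Convert to SI: T₁ = 1.889 minutes = 113.34 s; a₁ = 60 Mm = 6e+07 m; T₂ = 164 days = 1.41696e+07 s.
Kepler's third law: (T₁/T₂)² = (a₁/a₂)³ ⇒ a₂ = a₁ · (T₂/T₁)^(2/3).
T₂/T₁ = 1.41696e+07 / 113.34 = 125019.
a₂ = 6e+07 · (125019)^(2/3) m ≈ 1.5e+11 m = 150 Gm.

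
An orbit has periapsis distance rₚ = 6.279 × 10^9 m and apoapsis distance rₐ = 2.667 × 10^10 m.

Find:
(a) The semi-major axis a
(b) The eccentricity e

(a) a = (rₚ + rₐ) / 2 = (6.279e+09 + 2.667e+10) / 2 ≈ 1.647e+10 m = 1.647 × 10^10 m.
(b) e = (rₐ − rₚ) / (rₐ + rₚ) = (2.667e+10 − 6.279e+09) / (2.667e+10 + 6.279e+09) ≈ 0.6189.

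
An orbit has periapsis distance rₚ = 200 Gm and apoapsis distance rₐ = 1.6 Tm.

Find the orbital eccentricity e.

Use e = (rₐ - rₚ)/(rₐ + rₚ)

Convert to SI: rₚ = 200 Gm = 2e+11 m; rₐ = 1.6 Tm = 1.6e+12 m.
e = (rₐ − rₚ) / (rₐ + rₚ).
e = (1.6e+12 − 2e+11) / (1.6e+12 + 2e+11) = 1.4e+12 / 1.8e+12 ≈ 0.7778.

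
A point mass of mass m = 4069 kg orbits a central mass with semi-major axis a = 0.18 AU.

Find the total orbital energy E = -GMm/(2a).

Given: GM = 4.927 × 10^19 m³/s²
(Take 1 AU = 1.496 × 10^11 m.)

Convert to SI: a = 0.18 AU = 2.6928e+10 m.
E = −GMm / (2a).
E = −4.927e+19 · 4069 / (2 · 2.6928e+10) J ≈ -3.723e+12 J = -3.723 TJ.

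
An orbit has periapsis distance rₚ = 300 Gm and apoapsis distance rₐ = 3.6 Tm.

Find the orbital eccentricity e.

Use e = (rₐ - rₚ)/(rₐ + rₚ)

Convert to SI: rₚ = 300 Gm = 3e+11 m; rₐ = 3.6 Tm = 3.6e+12 m.
e = (rₐ − rₚ) / (rₐ + rₚ).
e = (3.6e+12 − 3e+11) / (3.6e+12 + 3e+11) = 3.3e+12 / 3.9e+12 ≈ 0.8462.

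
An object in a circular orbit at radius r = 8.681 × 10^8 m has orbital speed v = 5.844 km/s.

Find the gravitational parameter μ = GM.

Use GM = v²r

Convert to SI: v = 5.844 km/s = 5844 m/s.
For a circular orbit v² = GM/r, so GM = v² · r.
GM = (5844)² · 8.681e+08 m³/s² ≈ 2.965e+16 m³/s² = 2.965 × 10^16 m³/s².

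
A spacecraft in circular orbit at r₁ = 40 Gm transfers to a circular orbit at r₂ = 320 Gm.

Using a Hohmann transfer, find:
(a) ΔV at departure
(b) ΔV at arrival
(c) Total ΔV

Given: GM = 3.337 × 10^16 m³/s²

Convert to SI: r₁ = 40 Gm = 4e+10 m; r₂ = 320 Gm = 3.2e+11 m.
Transfer semi-major axis: a_t = (r₁ + r₂)/2 = (4e+10 + 3.2e+11)/2 = 1.8e+11 m.
Circular speeds: v₁ = √(GM/r₁) = 913.373 m/s, v₂ = √(GM/r₂) = 322.926 m/s.
Transfer speeds (vis-viva v² = GM(2/r − 1/a_t)): v₁ᵗ = 1217.83 m/s, v₂ᵗ = 152.229 m/s.
(a) ΔV₁ = |v₁ᵗ − v₁| ≈ 304.5 m/s = 304.5 m/s.
(b) ΔV₂ = |v₂ − v₂ᵗ| ≈ 170.7 m/s = 170.7 m/s.
(c) ΔV_total = ΔV₁ + ΔV₂ ≈ 475.2 m/s = 475.2 m/s.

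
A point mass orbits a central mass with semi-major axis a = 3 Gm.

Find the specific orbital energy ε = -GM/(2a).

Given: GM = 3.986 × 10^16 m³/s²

Convert to SI: a = 3 Gm = 3e+09 m.
ε = −GM / (2a).
ε = −3.986e+16 / (2 · 3e+09) J/kg ≈ -6.643e+06 J/kg = -6.643 MJ/kg.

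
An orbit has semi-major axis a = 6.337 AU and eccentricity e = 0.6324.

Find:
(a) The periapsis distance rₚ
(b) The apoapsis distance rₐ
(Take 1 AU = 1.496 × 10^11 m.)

Convert to SI: a = 6.337 AU = 9.48015e+11 m.
(a) rₚ = a(1 − e) = 9.48015e+11 · (1 − 0.6324) = 9.48015e+11 · 0.3676 ≈ 3.485e+11 m = 2.329 AU.
(b) rₐ = a(1 + e) = 9.48015e+11 · (1 + 0.6324) = 9.48015e+11 · 1.6324 ≈ 1.548e+12 m = 10.34 AU.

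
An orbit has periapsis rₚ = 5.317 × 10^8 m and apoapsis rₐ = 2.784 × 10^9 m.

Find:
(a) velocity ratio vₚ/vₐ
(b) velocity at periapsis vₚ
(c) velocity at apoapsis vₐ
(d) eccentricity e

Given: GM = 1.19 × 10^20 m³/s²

(a) Conservation of angular momentum (rₚvₚ = rₐvₐ) gives vₚ/vₐ = rₐ/rₚ = 2.784e+09/5.317e+08 ≈ 5.236
(b) With a = (rₚ + rₐ)/2 = 1.65785e+09 m, vₚ = √(GM (2/rₚ − 1/a)) = √(1.19e+20 · (2/5.317e+08 − 1/1.65785e+09)) m/s ≈ 6.131e+05 m/s
(c) With a = (rₚ + rₐ)/2 = 1.65785e+09 m, vₐ = √(GM (2/rₐ − 1/a)) = √(1.19e+20 · (2/2.784e+09 − 1/1.65785e+09)) m/s ≈ 1.171e+05 m/s
(d) e = (rₐ − rₚ)/(rₐ + rₚ) = (2.784e+09 − 5.317e+08)/(2.784e+09 + 5.317e+08) ≈ 0.6793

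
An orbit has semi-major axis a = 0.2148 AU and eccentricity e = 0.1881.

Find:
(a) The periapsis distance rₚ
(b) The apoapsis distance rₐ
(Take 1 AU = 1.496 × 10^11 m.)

Convert to SI: a = 0.2148 AU = 3.21341e+10 m.
(a) rₚ = a(1 − e) = 3.21341e+10 · (1 − 0.1881) = 3.21341e+10 · 0.8119 ≈ 2.609e+10 m = 0.1744 AU.
(b) rₐ = a(1 + e) = 3.21341e+10 · (1 + 0.1881) = 3.21341e+10 · 1.1881 ≈ 3.818e+10 m = 0.2552 AU.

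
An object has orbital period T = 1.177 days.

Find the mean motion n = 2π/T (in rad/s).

Convert to SI: T = 1.177 days = 101693 s.
n = 2π / T.
n = 2π / 101693 s ≈ 6.179e-05 rad/s.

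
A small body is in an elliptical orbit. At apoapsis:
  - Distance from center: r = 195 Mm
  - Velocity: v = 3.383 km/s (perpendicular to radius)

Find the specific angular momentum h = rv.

Convert to SI: r = 195 Mm = 1.95e+08 m; v = 3.383 km/s = 3383 m/s.
With v perpendicular to r, h = r · v.
h = 1.95e+08 · 3383 m²/s ≈ 6.597e+11 m²/s.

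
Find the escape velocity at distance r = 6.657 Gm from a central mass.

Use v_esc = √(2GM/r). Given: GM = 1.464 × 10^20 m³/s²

Convert to SI: r = 6.657 Gm = 6.657e+09 m.
Escape velocity comes from setting total energy to zero: ½v² − GM/r = 0 ⇒ v_esc = √(2GM / r).
v_esc = √(2 · 1.464e+20 / 6.657e+09) m/s ≈ 2.097e+05 m/s = 209.7 km/s.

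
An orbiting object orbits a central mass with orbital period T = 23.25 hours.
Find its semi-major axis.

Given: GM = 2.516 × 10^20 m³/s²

Convert to SI: T = 23.25 hours = 83700 s.
Invert Kepler's third law: a = (GM · T² / (4π²))^(1/3).
Substituting T = 83700 s and GM = 2.516e+20 m³/s²:
a = (2.516e+20 · (83700)² / (4π²))^(1/3) m
a ≈ 3.548e+09 m = 3.548 Gm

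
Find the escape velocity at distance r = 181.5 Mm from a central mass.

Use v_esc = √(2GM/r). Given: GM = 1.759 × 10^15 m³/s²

Convert to SI: r = 181.5 Mm = 1.815e+08 m.
Escape velocity comes from setting total energy to zero: ½v² − GM/r = 0 ⇒ v_esc = √(2GM / r).
v_esc = √(2 · 1.759e+15 / 1.815e+08) m/s ≈ 4403 m/s = 4.403 km/s.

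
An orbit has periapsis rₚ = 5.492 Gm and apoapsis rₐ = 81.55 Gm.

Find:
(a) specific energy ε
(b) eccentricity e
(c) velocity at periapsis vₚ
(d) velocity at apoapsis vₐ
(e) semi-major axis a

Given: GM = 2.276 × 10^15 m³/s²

Convert to SI: rₚ = 5.492 Gm = 5.492e+09 m; rₐ = 81.55 Gm = 8.155e+10 m.
(a) With a = (rₚ + rₐ)/2 = 4.3521e+10 m, ε = −GM/(2a) = −2.276e+15/(2 · 4.3521e+10) J/kg ≈ -2.615e+04 J/kg
(b) e = (rₐ − rₚ)/(rₐ + rₚ) = (8.155e+10 − 5.492e+09)/(8.155e+10 + 5.492e+09) ≈ 0.8738
(c) With a = (rₚ + rₐ)/2 = 4.3521e+10 m, vₚ = √(GM (2/rₚ − 1/a)) = √(2.276e+15 · (2/5.492e+09 − 1/4.3521e+10)) m/s ≈ 881.2 m/s
(d) With a = (rₚ + rₐ)/2 = 4.3521e+10 m, vₐ = √(GM (2/rₐ − 1/a)) = √(2.276e+15 · (2/8.155e+10 − 1/4.3521e+10)) m/s ≈ 59.35 m/s
(e) a = (rₚ + rₐ)/2 = (5.492e+09 + 8.155e+10)/2 ≈ 4.352e+10 m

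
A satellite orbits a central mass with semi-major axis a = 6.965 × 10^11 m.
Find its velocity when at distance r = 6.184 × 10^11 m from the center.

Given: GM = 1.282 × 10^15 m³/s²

Vis-viva: v = √(GM · (2/r − 1/a)).
2/r − 1/a = 2/6.184e+11 − 1/6.965e+11 = 1.7984e-12 m⁻¹.
v = √(1.282e+15 · 1.7984e-12) m/s ≈ 48.02 m/s = 48.02 m/s.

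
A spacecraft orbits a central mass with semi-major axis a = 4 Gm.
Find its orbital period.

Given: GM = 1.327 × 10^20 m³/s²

Convert to SI: a = 4 Gm = 4e+09 m.
Kepler's third law: T = 2π √(a³ / GM).
Substituting a = 4e+09 m and GM = 1.327e+20 m³/s²:
T = 2π √((4e+09)³ / 1.327e+20) s
T ≈ 1.38e+05 s = 1.597 days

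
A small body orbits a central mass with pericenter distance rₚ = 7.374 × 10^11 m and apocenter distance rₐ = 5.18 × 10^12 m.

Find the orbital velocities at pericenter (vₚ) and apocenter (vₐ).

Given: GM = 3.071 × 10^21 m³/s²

Use the vis-viva equation v² = GM(2/r − 1/a) with a = (rₚ + rₐ)/2 = (7.374e+11 + 5.18e+12)/2 = 2.9587e+12 m.
vₚ = √(GM · (2/rₚ − 1/a)) = √(3.071e+21 · (2/7.374e+11 − 1/2.9587e+12)) m/s ≈ 8.539e+04 m/s = 85.39 km/s.
vₐ = √(GM · (2/rₐ − 1/a)) = √(3.071e+21 · (2/5.18e+12 − 1/2.9587e+12)) m/s ≈ 1.216e+04 m/s = 12.16 km/s.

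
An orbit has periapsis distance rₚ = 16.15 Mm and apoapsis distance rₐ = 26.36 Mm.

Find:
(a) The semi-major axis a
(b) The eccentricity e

Convert to SI: rₚ = 16.15 Mm = 1.615e+07 m; rₐ = 26.36 Mm = 2.636e+07 m.
(a) a = (rₚ + rₐ) / 2 = (1.615e+07 + 2.636e+07) / 2 ≈ 2.126e+07 m = 21.25 Mm.
(b) e = (rₐ − rₚ) / (rₐ + rₚ) = (2.636e+07 − 1.615e+07) / (2.636e+07 + 1.615e+07) ≈ 0.2402.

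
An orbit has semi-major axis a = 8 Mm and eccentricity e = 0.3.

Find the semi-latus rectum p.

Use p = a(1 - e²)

Convert to SI: a = 8 Mm = 8e+06 m.
p = a (1 − e²).
p = 8e+06 · (1 − (0.3)²) = 8e+06 · 0.91 ≈ 7.28e+06 m = 7.28 Mm.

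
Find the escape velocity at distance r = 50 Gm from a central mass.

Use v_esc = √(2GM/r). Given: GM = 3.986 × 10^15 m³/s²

Convert to SI: r = 50 Gm = 5e+10 m.
Escape velocity comes from setting total energy to zero: ½v² − GM/r = 0 ⇒ v_esc = √(2GM / r).
v_esc = √(2 · 3.986e+15 / 5e+10) m/s ≈ 399.3 m/s = 399.3 m/s.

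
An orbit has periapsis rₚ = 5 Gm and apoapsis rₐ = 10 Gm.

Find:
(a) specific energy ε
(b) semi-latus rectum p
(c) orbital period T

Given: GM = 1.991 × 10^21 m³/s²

Convert to SI: rₚ = 5 Gm = 5e+09 m; rₐ = 10 Gm = 1e+10 m.
(a) With a = (rₚ + rₐ)/2 = 7.5e+09 m, ε = −GM/(2a) = −1.991e+21/(2 · 7.5e+09) J/kg ≈ -1.327e+11 J/kg
(b) From a = (rₚ + rₐ)/2 = 7.5e+09 m and e = (rₐ − rₚ)/(rₐ + rₚ) = 0.333333, p = a(1 − e²) = 7.5e+09 · (1 − (0.333333)²) ≈ 6.667e+09 m
(c) With a = (rₚ + rₐ)/2 = 7.5e+09 m, T = 2π √(a³/GM) = 2π √((7.5e+09)³/1.991e+21) s ≈ 9.146e+04 s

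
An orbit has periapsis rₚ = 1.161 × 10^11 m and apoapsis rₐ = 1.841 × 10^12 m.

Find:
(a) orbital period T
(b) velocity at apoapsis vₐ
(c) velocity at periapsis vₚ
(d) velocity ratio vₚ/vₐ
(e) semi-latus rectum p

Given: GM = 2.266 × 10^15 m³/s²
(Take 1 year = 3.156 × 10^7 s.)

(a) With a = (rₚ + rₐ)/2 = 9.7855e+11 m, T = 2π √(a³/GM) = 2π √((9.7855e+11)³/2.266e+15) s ≈ 1.278e+11 s
(b) With a = (rₚ + rₐ)/2 = 9.7855e+11 m, vₐ = √(GM (2/rₐ − 1/a)) = √(2.266e+15 · (2/1.841e+12 − 1/9.7855e+11)) m/s ≈ 12.08 m/s
(c) With a = (rₚ + rₐ)/2 = 9.7855e+11 m, vₚ = √(GM (2/rₚ − 1/a)) = √(2.266e+15 · (2/1.161e+11 − 1/9.7855e+11)) m/s ≈ 191.6 m/s
(d) Conservation of angular momentum (rₚvₚ = rₐvₐ) gives vₚ/vₐ = rₐ/rₚ = 1.841e+12/1.161e+11 ≈ 15.86
(e) From a = (rₚ + rₐ)/2 = 9.7855e+11 m and e = (rₐ − rₚ)/(rₐ + rₚ) = 0.881355, p = a(1 − e²) = 9.7855e+11 · (1 − (0.881355)²) ≈ 2.184e+11 m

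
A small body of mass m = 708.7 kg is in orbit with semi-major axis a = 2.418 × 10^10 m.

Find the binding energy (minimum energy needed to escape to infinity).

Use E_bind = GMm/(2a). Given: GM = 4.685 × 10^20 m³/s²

Total orbital energy is E = −GMm/(2a); binding energy is E_bind = −E = GMm/(2a).
E_bind = 4.685e+20 · 708.7 / (2 · 2.418e+10) J ≈ 6.866e+12 J = 6.866 TJ.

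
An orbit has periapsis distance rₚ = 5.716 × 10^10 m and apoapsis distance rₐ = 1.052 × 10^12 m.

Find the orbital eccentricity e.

e = (rₐ − rₚ) / (rₐ + rₚ).
e = (1.052e+12 − 5.716e+10) / (1.052e+12 + 5.716e+10) = 9.9484e+11 / 1.10916e+12 ≈ 0.8969.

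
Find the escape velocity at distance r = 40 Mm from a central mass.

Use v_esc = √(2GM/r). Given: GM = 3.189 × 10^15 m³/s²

Convert to SI: r = 40 Mm = 4e+07 m.
Escape velocity comes from setting total energy to zero: ½v² − GM/r = 0 ⇒ v_esc = √(2GM / r).
v_esc = √(2 · 3.189e+15 / 4e+07) m/s ≈ 1.263e+04 m/s = 12.63 km/s.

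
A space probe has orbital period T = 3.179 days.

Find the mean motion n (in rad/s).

Convert to SI: T = 3.179 days = 274666 s.
n = 2π / T.
n = 2π / 274666 s ≈ 2.288e-05 rad/s.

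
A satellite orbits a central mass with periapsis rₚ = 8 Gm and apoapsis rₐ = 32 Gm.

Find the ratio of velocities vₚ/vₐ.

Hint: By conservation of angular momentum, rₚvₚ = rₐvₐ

Convert to SI: rₚ = 8 Gm = 8e+09 m; rₐ = 32 Gm = 3.2e+10 m.
Conservation of angular momentum gives rₚvₚ = rₐvₐ, so vₚ/vₐ = rₐ/rₚ.
vₚ/vₐ = 3.2e+10 / 8e+09 ≈ 4.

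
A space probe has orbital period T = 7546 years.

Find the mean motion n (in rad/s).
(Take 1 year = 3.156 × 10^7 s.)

Convert to SI: T = 7546 years = 2.38152e+11 s.
n = 2π / T.
n = 2π / 2.38152e+11 s ≈ 2.638e-11 rad/s.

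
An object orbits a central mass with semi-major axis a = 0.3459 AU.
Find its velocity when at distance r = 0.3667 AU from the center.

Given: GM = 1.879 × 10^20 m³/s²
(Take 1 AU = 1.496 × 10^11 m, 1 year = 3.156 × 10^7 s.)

Convert to SI: a = 0.3459 AU = 5.17466e+10 m; r = 0.3667 AU = 5.48583e+10 m.
Vis-viva: v = √(GM · (2/r − 1/a)).
2/r − 1/a = 2/5.48583e+10 − 1/5.17466e+10 = 1.71326e-11 m⁻¹.
v = √(1.879e+20 · 1.71326e-11) m/s ≈ 5.674e+04 m/s = 11.97 AU/year.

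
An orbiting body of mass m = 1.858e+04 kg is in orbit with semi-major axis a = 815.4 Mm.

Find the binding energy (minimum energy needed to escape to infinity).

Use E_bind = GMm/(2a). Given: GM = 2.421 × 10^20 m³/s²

Convert to SI: a = 815.4 Mm = 8.154e+08 m.
Total orbital energy is E = −GMm/(2a); binding energy is E_bind = −E = GMm/(2a).
E_bind = 2.421e+20 · 1.858e+04 / (2 · 8.154e+08) J ≈ 2.758e+15 J = 2.758 PJ.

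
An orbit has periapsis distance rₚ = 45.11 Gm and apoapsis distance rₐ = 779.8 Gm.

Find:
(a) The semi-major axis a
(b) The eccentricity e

Convert to SI: rₚ = 45.11 Gm = 4.511e+10 m; rₐ = 779.8 Gm = 7.798e+11 m.
(a) a = (rₚ + rₐ) / 2 = (4.511e+10 + 7.798e+11) / 2 ≈ 4.125e+11 m = 412.5 Gm.
(b) e = (rₐ − rₚ) / (rₐ + rₚ) = (7.798e+11 − 4.511e+10) / (7.798e+11 + 4.511e+10) ≈ 0.8906.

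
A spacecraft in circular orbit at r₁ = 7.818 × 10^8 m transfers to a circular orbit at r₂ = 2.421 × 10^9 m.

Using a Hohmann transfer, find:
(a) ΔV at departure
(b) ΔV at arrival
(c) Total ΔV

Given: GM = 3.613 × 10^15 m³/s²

Transfer semi-major axis: a_t = (r₁ + r₂)/2 = (7.818e+08 + 2.421e+09)/2 = 1.6014e+09 m.
Circular speeds: v₁ = √(GM/r₁) = 2149.74 m/s, v₂ = √(GM/r₂) = 1221.62 m/s.
Transfer speeds (vis-viva v² = GM(2/r − 1/a_t)): v₁ᵗ = 2643.22 m/s, v₂ᵗ = 853.561 m/s.
(a) ΔV₁ = |v₁ᵗ − v₁| ≈ 493.5 m/s = 493.5 m/s.
(b) ΔV₂ = |v₂ − v₂ᵗ| ≈ 368.1 m/s = 368.1 m/s.
(c) ΔV_total = ΔV₁ + ΔV₂ ≈ 861.5 m/s = 861.5 m/s.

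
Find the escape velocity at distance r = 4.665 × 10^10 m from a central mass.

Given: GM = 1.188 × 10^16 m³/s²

Escape velocity comes from setting total energy to zero: ½v² − GM/r = 0 ⇒ v_esc = √(2GM / r).
v_esc = √(2 · 1.188e+16 / 4.665e+10) m/s ≈ 713.7 m/s = 713.7 m/s.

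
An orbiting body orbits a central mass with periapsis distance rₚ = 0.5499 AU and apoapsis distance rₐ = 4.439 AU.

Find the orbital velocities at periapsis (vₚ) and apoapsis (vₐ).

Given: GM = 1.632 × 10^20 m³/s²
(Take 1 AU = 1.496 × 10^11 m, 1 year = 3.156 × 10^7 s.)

Convert to SI: rₚ = 0.5499 AU = 8.2265e+10 m; rₐ = 4.439 AU = 6.64074e+11 m.
Use the vis-viva equation v² = GM(2/r − 1/a) with a = (rₚ + rₐ)/2 = (8.2265e+10 + 6.64074e+11)/2 = 3.7317e+11 m.
vₚ = √(GM · (2/rₚ − 1/a)) = √(1.632e+20 · (2/8.2265e+10 − 1/3.7317e+11)) m/s ≈ 5.942e+04 m/s = 12.53 AU/year.
vₐ = √(GM · (2/rₐ − 1/a)) = √(1.632e+20 · (2/6.64074e+11 − 1/3.7317e+11)) m/s ≈ 7360 m/s = 1.553 AU/year.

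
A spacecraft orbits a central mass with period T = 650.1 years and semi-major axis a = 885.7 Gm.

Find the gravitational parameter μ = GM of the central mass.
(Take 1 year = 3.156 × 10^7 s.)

Convert to SI: T = 650.1 years = 2.05172e+10 s; a = 885.7 Gm = 8.857e+11 m.
GM = 4π² · a³ / T².
GM = 4π² · (8.857e+11)³ / (2.05172e+10)² m³/s² ≈ 6.516e+16 m³/s² = 6.516 × 10^16 m³/s².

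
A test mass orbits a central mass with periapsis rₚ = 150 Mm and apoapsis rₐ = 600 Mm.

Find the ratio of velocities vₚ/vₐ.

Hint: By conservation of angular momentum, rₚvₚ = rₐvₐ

Convert to SI: rₚ = 150 Mm = 1.5e+08 m; rₐ = 600 Mm = 6e+08 m.
Conservation of angular momentum gives rₚvₚ = rₐvₐ, so vₚ/vₐ = rₐ/rₚ.
vₚ/vₐ = 6e+08 / 1.5e+08 ≈ 4.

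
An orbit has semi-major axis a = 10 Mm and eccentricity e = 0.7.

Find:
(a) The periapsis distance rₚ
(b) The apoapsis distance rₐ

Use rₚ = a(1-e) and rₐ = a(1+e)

Convert to SI: a = 10 Mm = 1e+07 m.
(a) rₚ = a(1 − e) = 1e+07 · (1 − 0.7) = 1e+07 · 0.3 ≈ 3e+06 m = 3 Mm.
(b) rₐ = a(1 + e) = 1e+07 · (1 + 0.7) = 1e+07 · 1.7 ≈ 1.7e+07 m = 17 Mm.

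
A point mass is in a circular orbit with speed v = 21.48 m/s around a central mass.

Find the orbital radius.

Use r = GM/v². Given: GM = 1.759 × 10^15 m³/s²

For a circular orbit, v² = GM / r, so r = GM / v².
r = 1.759e+15 / (21.48)² m ≈ 3.812e+12 m = 3.812 × 10^12 m.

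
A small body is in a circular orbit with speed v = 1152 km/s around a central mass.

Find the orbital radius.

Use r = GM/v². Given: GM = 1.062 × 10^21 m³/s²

Convert to SI: v = 1152 km/s = 1.152e+06 m/s.
For a circular orbit, v² = GM / r, so r = GM / v².
r = 1.062e+21 / (1.152e+06)² m ≈ 8.002e+08 m = 800.2 Mm.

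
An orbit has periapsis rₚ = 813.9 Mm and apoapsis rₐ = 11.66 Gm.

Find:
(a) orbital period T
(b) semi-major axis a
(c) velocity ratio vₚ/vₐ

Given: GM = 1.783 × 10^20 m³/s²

Convert to SI: rₚ = 813.9 Mm = 8.139e+08 m; rₐ = 11.66 Gm = 1.166e+10 m.
(a) With a = (rₚ + rₐ)/2 = 6.23695e+09 m, T = 2π √(a³/GM) = 2π √((6.23695e+09)³/1.783e+20) s ≈ 2.318e+05 s
(b) a = (rₚ + rₐ)/2 = (8.139e+08 + 1.166e+10)/2 ≈ 6.237e+09 m
(c) Conservation of angular momentum (rₚvₚ = rₐvₐ) gives vₚ/vₐ = rₐ/rₚ = 1.166e+10/8.139e+08 ≈ 14.33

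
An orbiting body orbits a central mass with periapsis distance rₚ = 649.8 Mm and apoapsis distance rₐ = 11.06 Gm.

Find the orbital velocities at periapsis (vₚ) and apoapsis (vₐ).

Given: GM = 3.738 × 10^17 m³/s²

Convert to SI: rₚ = 649.8 Mm = 6.498e+08 m; rₐ = 11.06 Gm = 1.106e+10 m.
Use the vis-viva equation v² = GM(2/r − 1/a) with a = (rₚ + rₐ)/2 = (6.498e+08 + 1.106e+10)/2 = 5.8549e+09 m.
vₚ = √(GM · (2/rₚ − 1/a)) = √(3.738e+17 · (2/6.498e+08 − 1/5.8549e+09)) m/s ≈ 3.296e+04 m/s = 32.96 km/s.
vₐ = √(GM · (2/rₐ − 1/a)) = √(3.738e+17 · (2/1.106e+10 − 1/5.8549e+09)) m/s ≈ 1937 m/s = 1.937 km/s.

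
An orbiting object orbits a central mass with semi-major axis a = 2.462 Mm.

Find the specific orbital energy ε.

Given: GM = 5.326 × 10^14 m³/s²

Convert to SI: a = 2.462 Mm = 2.462e+06 m.
ε = −GM / (2a).
ε = −5.326e+14 / (2 · 2.462e+06) J/kg ≈ -1.082e+08 J/kg = -108.2 MJ/kg.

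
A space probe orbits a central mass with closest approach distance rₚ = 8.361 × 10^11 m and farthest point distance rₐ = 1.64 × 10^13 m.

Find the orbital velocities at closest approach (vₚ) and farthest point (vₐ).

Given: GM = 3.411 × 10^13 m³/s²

Use the vis-viva equation v² = GM(2/r − 1/a) with a = (rₚ + rₐ)/2 = (8.361e+11 + 1.64e+13)/2 = 8.61805e+12 m.
vₚ = √(GM · (2/rₚ − 1/a)) = √(3.411e+13 · (2/8.361e+11 − 1/8.61805e+12)) m/s ≈ 8.811 m/s = 8.811 m/s.
vₐ = √(GM · (2/rₐ − 1/a)) = √(3.411e+13 · (2/1.64e+13 − 1/8.61805e+12)) m/s ≈ 0.4492 m/s = 0.4492 m/s.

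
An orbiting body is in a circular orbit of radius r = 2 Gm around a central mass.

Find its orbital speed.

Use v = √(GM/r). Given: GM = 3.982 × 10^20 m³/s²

Convert to SI: r = 2 Gm = 2e+09 m.
For a circular orbit, gravity supplies the centripetal force, so v = √(GM / r).
v = √(3.982e+20 / 2e+09) m/s ≈ 4.462e+05 m/s = 446.2 km/s.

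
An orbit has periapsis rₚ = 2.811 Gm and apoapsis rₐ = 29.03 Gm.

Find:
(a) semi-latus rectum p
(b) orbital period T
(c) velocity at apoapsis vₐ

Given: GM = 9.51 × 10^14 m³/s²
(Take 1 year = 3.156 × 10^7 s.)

Convert to SI: rₚ = 2.811 Gm = 2.811e+09 m; rₐ = 29.03 Gm = 2.903e+10 m.
(a) From a = (rₚ + rₐ)/2 = 1.59205e+10 m and e = (rₐ − rₚ)/(rₐ + rₚ) = 0.823435, p = a(1 − e²) = 1.59205e+10 · (1 − (0.823435)²) ≈ 5.126e+09 m
(b) With a = (rₚ + rₐ)/2 = 1.59205e+10 m, T = 2π √(a³/GM) = 2π √((1.59205e+10)³/9.51e+14) s ≈ 4.093e+08 s
(c) With a = (rₚ + rₐ)/2 = 1.59205e+10 m, vₐ = √(GM (2/rₐ − 1/a)) = √(9.51e+14 · (2/2.903e+10 − 1/1.59205e+10)) m/s ≈ 76.05 m/s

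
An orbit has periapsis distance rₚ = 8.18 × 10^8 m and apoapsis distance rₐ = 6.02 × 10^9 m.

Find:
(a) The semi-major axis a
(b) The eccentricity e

(a) a = (rₚ + rₐ) / 2 = (8.18e+08 + 6.02e+09) / 2 ≈ 3.419e+09 m = 3.419 × 10^9 m.
(b) e = (rₐ − rₚ) / (rₐ + rₚ) = (6.02e+09 − 8.18e+08) / (6.02e+09 + 8.18e+08) ≈ 0.7607.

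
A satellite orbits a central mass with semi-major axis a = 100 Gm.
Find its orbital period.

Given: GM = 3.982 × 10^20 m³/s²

Convert to SI: a = 100 Gm = 1e+11 m.
Kepler's third law: T = 2π √(a³ / GM).
Substituting a = 1e+11 m and GM = 3.982e+20 m³/s²:
T = 2π √((1e+11)³ / 3.982e+20) s
T ≈ 9.957e+06 s = 115.2 days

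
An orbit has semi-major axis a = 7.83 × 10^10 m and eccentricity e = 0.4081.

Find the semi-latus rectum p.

p = a (1 − e²).
p = 7.83e+10 · (1 − (0.4081)²) = 7.83e+10 · 0.833454 ≈ 6.526e+10 m = 6.526 × 10^10 m.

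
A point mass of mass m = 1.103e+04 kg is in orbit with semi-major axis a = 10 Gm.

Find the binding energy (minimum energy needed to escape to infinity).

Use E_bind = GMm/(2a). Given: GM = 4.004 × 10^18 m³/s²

Convert to SI: a = 10 Gm = 1e+10 m.
Total orbital energy is E = −GMm/(2a); binding energy is E_bind = −E = GMm/(2a).
E_bind = 4.004e+18 · 1.103e+04 / (2 · 1e+10) J ≈ 2.208e+12 J = 2.208 TJ.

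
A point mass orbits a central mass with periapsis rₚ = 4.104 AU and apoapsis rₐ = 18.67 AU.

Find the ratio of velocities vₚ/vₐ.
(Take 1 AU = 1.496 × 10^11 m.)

Convert to SI: rₚ = 4.104 AU = 6.13958e+11 m; rₐ = 18.67 AU = 2.79303e+12 m.
Conservation of angular momentum gives rₚvₚ = rₐvₐ, so vₚ/vₐ = rₐ/rₚ.
vₚ/vₐ = 2.79303e+12 / 6.13958e+11 ≈ 4.549.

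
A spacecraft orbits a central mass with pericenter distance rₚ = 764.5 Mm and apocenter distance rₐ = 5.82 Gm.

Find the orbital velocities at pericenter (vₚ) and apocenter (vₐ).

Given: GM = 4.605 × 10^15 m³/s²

Convert to SI: rₚ = 764.5 Mm = 7.645e+08 m; rₐ = 5.82 Gm = 5.82e+09 m.
Use the vis-viva equation v² = GM(2/r − 1/a) with a = (rₚ + rₐ)/2 = (7.645e+08 + 5.82e+09)/2 = 3.29225e+09 m.
vₚ = √(GM · (2/rₚ − 1/a)) = √(4.605e+15 · (2/7.645e+08 − 1/3.29225e+09)) m/s ≈ 3263 m/s = 3.263 km/s.
vₐ = √(GM · (2/rₐ − 1/a)) = √(4.605e+15 · (2/5.82e+09 − 1/3.29225e+09)) m/s ≈ 428.6 m/s = 428.6 m/s.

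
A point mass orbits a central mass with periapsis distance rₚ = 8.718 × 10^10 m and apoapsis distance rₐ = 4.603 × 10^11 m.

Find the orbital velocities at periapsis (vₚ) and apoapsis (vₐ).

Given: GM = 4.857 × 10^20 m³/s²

Use the vis-viva equation v² = GM(2/r − 1/a) with a = (rₚ + rₐ)/2 = (8.718e+10 + 4.603e+11)/2 = 2.7374e+11 m.
vₚ = √(GM · (2/rₚ − 1/a)) = √(4.857e+20 · (2/8.718e+10 − 1/2.7374e+11)) m/s ≈ 9.679e+04 m/s = 96.79 km/s.
vₐ = √(GM · (2/rₐ − 1/a)) = √(4.857e+20 · (2/4.603e+11 − 1/2.7374e+11)) m/s ≈ 1.833e+04 m/s = 18.33 km/s.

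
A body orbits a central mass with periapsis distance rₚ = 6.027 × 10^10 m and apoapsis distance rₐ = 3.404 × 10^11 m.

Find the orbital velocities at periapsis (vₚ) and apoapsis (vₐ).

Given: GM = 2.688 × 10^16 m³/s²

Use the vis-viva equation v² = GM(2/r − 1/a) with a = (rₚ + rₐ)/2 = (6.027e+10 + 3.404e+11)/2 = 2.00335e+11 m.
vₚ = √(GM · (2/rₚ − 1/a)) = √(2.688e+16 · (2/6.027e+10 − 1/2.00335e+11)) m/s ≈ 870.5 m/s = 870.5 m/s.
vₐ = √(GM · (2/rₐ − 1/a)) = √(2.688e+16 · (2/3.404e+11 − 1/2.00335e+11)) m/s ≈ 154.1 m/s = 154.1 m/s.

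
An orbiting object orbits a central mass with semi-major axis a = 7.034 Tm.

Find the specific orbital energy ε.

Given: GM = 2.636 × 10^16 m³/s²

Convert to SI: a = 7.034 Tm = 7.034e+12 m.
ε = −GM / (2a).
ε = −2.636e+16 / (2 · 7.034e+12) J/kg ≈ -1874 J/kg = -1.874 kJ/kg.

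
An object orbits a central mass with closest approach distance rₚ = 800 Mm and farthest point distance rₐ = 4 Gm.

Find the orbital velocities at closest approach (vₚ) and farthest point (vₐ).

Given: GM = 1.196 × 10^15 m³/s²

Convert to SI: rₚ = 800 Mm = 8e+08 m; rₐ = 4 Gm = 4e+09 m.
Use the vis-viva equation v² = GM(2/r − 1/a) with a = (rₚ + rₐ)/2 = (8e+08 + 4e+09)/2 = 2.4e+09 m.
vₚ = √(GM · (2/rₚ − 1/a)) = √(1.196e+15 · (2/8e+08 − 1/2.4e+09)) m/s ≈ 1579 m/s = 1.579 km/s.
vₐ = √(GM · (2/rₐ − 1/a)) = √(1.196e+15 · (2/4e+09 − 1/2.4e+09)) m/s ≈ 315.7 m/s = 315.7 m/s.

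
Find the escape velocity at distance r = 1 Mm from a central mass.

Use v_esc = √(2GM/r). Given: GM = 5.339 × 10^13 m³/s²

Convert to SI: r = 1 Mm = 1e+06 m.
Escape velocity comes from setting total energy to zero: ½v² − GM/r = 0 ⇒ v_esc = √(2GM / r).
v_esc = √(2 · 5.339e+13 / 1e+06) m/s ≈ 1.033e+04 m/s = 10.33 km/s.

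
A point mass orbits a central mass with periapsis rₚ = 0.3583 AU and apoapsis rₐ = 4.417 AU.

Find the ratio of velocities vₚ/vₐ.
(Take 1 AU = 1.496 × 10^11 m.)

Convert to SI: rₚ = 0.3583 AU = 5.36017e+10 m; rₐ = 4.417 AU = 6.60783e+11 m.
Conservation of angular momentum gives rₚvₚ = rₐvₐ, so vₚ/vₐ = rₐ/rₚ.
vₚ/vₐ = 6.60783e+11 / 5.36017e+10 ≈ 12.33.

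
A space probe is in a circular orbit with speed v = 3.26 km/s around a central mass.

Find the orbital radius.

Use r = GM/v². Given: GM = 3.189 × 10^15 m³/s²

Convert to SI: v = 3.26 km/s = 3260 m/s.
For a circular orbit, v² = GM / r, so r = GM / v².
r = 3.189e+15 / (3260)² m ≈ 3.001e+08 m = 300.1 Mm.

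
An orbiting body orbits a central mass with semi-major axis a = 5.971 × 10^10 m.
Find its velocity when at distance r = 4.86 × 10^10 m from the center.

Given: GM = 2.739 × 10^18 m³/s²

Vis-viva: v = √(GM · (2/r − 1/a)).
2/r − 1/a = 2/4.86e+10 − 1/5.971e+10 = 2.44046e-11 m⁻¹.
v = √(2.739e+18 · 2.44046e-11) m/s ≈ 8176 m/s = 8.176 km/s.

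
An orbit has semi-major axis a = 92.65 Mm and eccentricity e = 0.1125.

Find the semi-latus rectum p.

Convert to SI: a = 92.65 Mm = 9.265e+07 m.
p = a (1 − e²).
p = 9.265e+07 · (1 − (0.1125)²) = 9.265e+07 · 0.987344 ≈ 9.148e+07 m = 91.48 Mm.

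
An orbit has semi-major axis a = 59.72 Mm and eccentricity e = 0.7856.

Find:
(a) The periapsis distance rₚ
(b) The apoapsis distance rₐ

Convert to SI: a = 59.72 Mm = 5.972e+07 m.
(a) rₚ = a(1 − e) = 5.972e+07 · (1 − 0.7856) = 5.972e+07 · 0.2144 ≈ 1.28e+07 m = 12.8 Mm.
(b) rₐ = a(1 + e) = 5.972e+07 · (1 + 0.7856) = 5.972e+07 · 1.7856 ≈ 1.066e+08 m = 106.6 Mm.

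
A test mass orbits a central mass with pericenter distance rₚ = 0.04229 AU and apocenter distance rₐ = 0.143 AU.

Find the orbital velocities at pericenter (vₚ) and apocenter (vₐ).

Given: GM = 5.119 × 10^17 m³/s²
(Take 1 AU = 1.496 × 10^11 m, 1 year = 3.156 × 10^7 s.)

Convert to SI: rₚ = 0.04229 AU = 6.32658e+09 m; rₐ = 0.143 AU = 2.13928e+10 m.
Use the vis-viva equation v² = GM(2/r − 1/a) with a = (rₚ + rₐ)/2 = (6.32658e+09 + 2.13928e+10)/2 = 1.38597e+10 m.
vₚ = √(GM · (2/rₚ − 1/a)) = √(5.119e+17 · (2/6.32658e+09 − 1/1.38597e+10)) m/s ≈ 1.118e+04 m/s = 2.358 AU/year.
vₐ = √(GM · (2/rₐ − 1/a)) = √(5.119e+17 · (2/2.13928e+10 − 1/1.38597e+10)) m/s ≈ 3305 m/s = 0.6972 AU/year.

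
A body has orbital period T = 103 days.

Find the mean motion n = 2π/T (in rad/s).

Convert to SI: T = 103 days = 8.8992e+06 s.
n = 2π / T.
n = 2π / 8.8992e+06 s ≈ 7.06e-07 rad/s.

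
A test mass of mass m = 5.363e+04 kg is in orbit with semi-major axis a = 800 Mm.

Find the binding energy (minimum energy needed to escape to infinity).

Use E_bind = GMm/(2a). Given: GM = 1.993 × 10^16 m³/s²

Convert to SI: a = 800 Mm = 8e+08 m.
Total orbital energy is E = −GMm/(2a); binding energy is E_bind = −E = GMm/(2a).
E_bind = 1.993e+16 · 5.363e+04 / (2 · 8e+08) J ≈ 6.68e+11 J = 668 GJ.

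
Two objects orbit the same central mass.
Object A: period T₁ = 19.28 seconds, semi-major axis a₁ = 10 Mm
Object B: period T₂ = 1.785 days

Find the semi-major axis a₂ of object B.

Convert to SI: a₁ = 10 Mm = 1e+07 m; T₂ = 1.785 days = 154224 s.
Kepler's third law: (T₁/T₂)² = (a₁/a₂)³ ⇒ a₂ = a₁ · (T₂/T₁)^(2/3).
T₂/T₁ = 154224 / 19.28 = 7999.17.
a₂ = 1e+07 · (7999.17)^(2/3) m ≈ 4e+09 m = 4 Gm.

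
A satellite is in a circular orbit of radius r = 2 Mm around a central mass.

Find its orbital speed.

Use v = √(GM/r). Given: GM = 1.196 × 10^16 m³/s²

Convert to SI: r = 2 Mm = 2e+06 m.
For a circular orbit, gravity supplies the centripetal force, so v = √(GM / r).
v = √(1.196e+16 / 2e+06) m/s ≈ 7.733e+04 m/s = 77.33 km/s.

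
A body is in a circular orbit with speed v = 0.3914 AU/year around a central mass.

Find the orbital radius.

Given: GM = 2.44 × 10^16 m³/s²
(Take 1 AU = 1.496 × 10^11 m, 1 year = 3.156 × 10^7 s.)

Convert to SI: v = 0.3914 AU/year = 1855.31 m/s.
For a circular orbit, v² = GM / r, so r = GM / v².
r = 2.44e+16 / (1855.31)² m ≈ 7.089e+09 m = 0.04738 AU.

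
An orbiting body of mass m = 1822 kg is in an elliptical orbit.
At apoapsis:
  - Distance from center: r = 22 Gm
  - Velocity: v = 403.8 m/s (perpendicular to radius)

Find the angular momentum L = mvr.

Convert to SI: r = 22 Gm = 2.2e+10 m.
Since v is perpendicular to r, L = m · v · r.
L = 1822 · 403.8 · 2.2e+10 kg·m²/s ≈ 1.619e+16 kg·m²/s.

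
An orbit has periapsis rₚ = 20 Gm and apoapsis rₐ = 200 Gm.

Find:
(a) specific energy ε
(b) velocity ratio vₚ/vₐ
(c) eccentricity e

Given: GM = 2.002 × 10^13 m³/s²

Convert to SI: rₚ = 20 Gm = 2e+10 m; rₐ = 200 Gm = 2e+11 m.
(a) With a = (rₚ + rₐ)/2 = 1.1e+11 m, ε = −GM/(2a) = −2.002e+13/(2 · 1.1e+11) J/kg ≈ -91 J/kg
(b) Conservation of angular momentum (rₚvₚ = rₐvₐ) gives vₚ/vₐ = rₐ/rₚ = 2e+11/2e+10 ≈ 10
(c) e = (rₐ − rₚ)/(rₐ + rₚ) = (2e+11 − 2e+10)/(2e+11 + 2e+10) ≈ 0.8182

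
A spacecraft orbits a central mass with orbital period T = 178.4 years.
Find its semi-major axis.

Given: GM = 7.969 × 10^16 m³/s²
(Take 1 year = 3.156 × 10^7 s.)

Convert to SI: T = 178.4 years = 5.6303e+09 s.
Invert Kepler's third law: a = (GM · T² / (4π²))^(1/3).
Substituting T = 5.6303e+09 s and GM = 7.969e+16 m³/s²:
a = (7.969e+16 · (5.6303e+09)² / (4π²))^(1/3) m
a ≈ 4e+11 m = 400 Gm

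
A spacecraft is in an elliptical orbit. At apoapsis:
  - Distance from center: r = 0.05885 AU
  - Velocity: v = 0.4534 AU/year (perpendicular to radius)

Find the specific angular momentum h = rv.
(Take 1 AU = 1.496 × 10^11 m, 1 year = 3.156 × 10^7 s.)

Convert to SI: r = 0.05885 AU = 8.80396e+09 m; v = 0.4534 AU/year = 2149.2 m/s.
With v perpendicular to r, h = r · v.
h = 8.80396e+09 · 2149.2 m²/s ≈ 1.892e+13 m²/s.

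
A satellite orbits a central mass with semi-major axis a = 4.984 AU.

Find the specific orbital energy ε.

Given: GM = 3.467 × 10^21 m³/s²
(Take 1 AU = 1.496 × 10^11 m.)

Convert to SI: a = 4.984 AU = 7.45606e+11 m.
ε = −GM / (2a).
ε = −3.467e+21 / (2 · 7.45606e+11) J/kg ≈ -2.325e+09 J/kg = -2.325 GJ/kg.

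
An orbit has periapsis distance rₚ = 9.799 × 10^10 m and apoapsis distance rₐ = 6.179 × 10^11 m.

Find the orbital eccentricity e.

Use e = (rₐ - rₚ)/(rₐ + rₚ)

e = (rₐ − rₚ) / (rₐ + rₚ).
e = (6.179e+11 − 9.799e+10) / (6.179e+11 + 9.799e+10) = 5.1991e+11 / 7.1589e+11 ≈ 0.7262.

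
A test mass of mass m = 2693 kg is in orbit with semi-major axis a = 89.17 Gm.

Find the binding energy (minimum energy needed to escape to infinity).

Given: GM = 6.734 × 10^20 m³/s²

Convert to SI: a = 89.17 Gm = 8.917e+10 m.
Total orbital energy is E = −GMm/(2a); binding energy is E_bind = −E = GMm/(2a).
E_bind = 6.734e+20 · 2693 / (2 · 8.917e+10) J ≈ 1.017e+13 J = 10.17 TJ.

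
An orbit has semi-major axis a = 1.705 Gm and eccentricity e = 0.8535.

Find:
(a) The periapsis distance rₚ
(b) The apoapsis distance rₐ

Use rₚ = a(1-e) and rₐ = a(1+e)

Convert to SI: a = 1.705 Gm = 1.705e+09 m.
(a) rₚ = a(1 − e) = 1.705e+09 · (1 − 0.8535) = 1.705e+09 · 0.1465 ≈ 2.498e+08 m = 249.8 Mm.
(b) rₐ = a(1 + e) = 1.705e+09 · (1 + 0.8535) = 1.705e+09 · 1.8535 ≈ 3.16e+09 m = 3.16 Gm.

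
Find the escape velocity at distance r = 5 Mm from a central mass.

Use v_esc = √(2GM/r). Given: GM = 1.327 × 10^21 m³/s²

Convert to SI: r = 5 Mm = 5e+06 m.
Escape velocity comes from setting total energy to zero: ½v² − GM/r = 0 ⇒ v_esc = √(2GM / r).
v_esc = √(2 · 1.327e+21 / 5e+06) m/s ≈ 2.304e+07 m/s = 2.304e+04 km/s.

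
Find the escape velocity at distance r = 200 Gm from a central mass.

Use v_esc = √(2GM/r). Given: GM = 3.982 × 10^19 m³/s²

Convert to SI: r = 200 Gm = 2e+11 m.
Escape velocity comes from setting total energy to zero: ½v² − GM/r = 0 ⇒ v_esc = √(2GM / r).
v_esc = √(2 · 3.982e+19 / 2e+11) m/s ≈ 1.995e+04 m/s = 19.95 km/s.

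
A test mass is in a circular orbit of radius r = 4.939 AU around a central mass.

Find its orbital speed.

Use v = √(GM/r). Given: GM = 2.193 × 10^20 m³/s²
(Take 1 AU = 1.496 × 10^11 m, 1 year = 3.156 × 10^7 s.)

Convert to SI: r = 4.939 AU = 7.38874e+11 m.
For a circular orbit, gravity supplies the centripetal force, so v = √(GM / r).
v = √(2.193e+20 / 7.38874e+11) m/s ≈ 1.723e+04 m/s = 3.634 AU/year.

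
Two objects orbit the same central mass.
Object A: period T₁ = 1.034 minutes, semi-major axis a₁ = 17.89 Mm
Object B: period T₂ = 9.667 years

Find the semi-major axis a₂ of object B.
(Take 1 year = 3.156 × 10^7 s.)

Convert to SI: T₁ = 1.034 minutes = 62.04 s; a₁ = 17.89 Mm = 1.789e+07 m; T₂ = 9.667 years = 3.05091e+08 s.
Kepler's third law: (T₁/T₂)² = (a₁/a₂)³ ⇒ a₂ = a₁ · (T₂/T₁)^(2/3).
T₂/T₁ = 3.05091e+08 / 62.04 = 4.91764e+06.
a₂ = 1.789e+07 · (4.91764e+06)^(2/3) m ≈ 5.173e+11 m = 517.3 Gm.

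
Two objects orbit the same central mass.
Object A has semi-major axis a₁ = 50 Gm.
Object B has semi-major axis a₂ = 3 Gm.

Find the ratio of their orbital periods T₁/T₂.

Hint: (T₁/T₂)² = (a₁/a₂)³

Convert to SI: a₁ = 50 Gm = 5e+10 m; a₂ = 3 Gm = 3e+09 m.
From Kepler's third law, (T₁/T₂)² = (a₁/a₂)³, so T₁/T₂ = (a₁/a₂)^(3/2).
a₁/a₂ = 5e+10 / 3e+09 = 16.6667.
T₁/T₂ = (16.6667)^(3/2) ≈ 68.04.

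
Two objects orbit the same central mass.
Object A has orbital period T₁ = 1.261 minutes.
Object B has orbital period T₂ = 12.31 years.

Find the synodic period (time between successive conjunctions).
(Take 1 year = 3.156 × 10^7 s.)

Convert to SI: T₁ = 1.261 minutes = 75.66 s; T₂ = 12.31 years = 3.88504e+08 s.
T_syn = |T₁ · T₂ / (T₁ − T₂)|.
T_syn = |75.66 · 3.88504e+08 / (75.66 − 3.88504e+08)| s ≈ 75.66 s = 1.261 minutes.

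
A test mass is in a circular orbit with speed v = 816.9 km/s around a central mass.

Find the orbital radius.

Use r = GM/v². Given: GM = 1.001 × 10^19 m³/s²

Convert to SI: v = 816.9 km/s = 816900 m/s.
For a circular orbit, v² = GM / r, so r = GM / v².
r = 1.001e+19 / (816900)² m ≈ 1.5e+07 m = 15 Mm.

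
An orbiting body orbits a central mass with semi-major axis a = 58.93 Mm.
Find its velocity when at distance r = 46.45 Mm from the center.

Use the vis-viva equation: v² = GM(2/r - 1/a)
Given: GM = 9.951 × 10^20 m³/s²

Convert to SI: a = 58.93 Mm = 5.893e+07 m; r = 46.45 Mm = 4.645e+07 m.
Vis-viva: v = √(GM · (2/r − 1/a)).
2/r − 1/a = 2/4.645e+07 − 1/5.893e+07 = 2.60878e-08 m⁻¹.
v = √(9.951e+20 · 2.60878e-08) m/s ≈ 5.095e+06 m/s = 5095 km/s.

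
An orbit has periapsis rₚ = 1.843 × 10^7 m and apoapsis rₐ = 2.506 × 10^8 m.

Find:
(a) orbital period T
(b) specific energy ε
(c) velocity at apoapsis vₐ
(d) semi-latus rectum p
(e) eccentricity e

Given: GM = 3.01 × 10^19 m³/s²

(a) With a = (rₚ + rₐ)/2 = 1.34515e+08 m, T = 2π √(a³/GM) = 2π √((1.34515e+08)³/3.01e+19) s ≈ 1787 s
(b) With a = (rₚ + rₐ)/2 = 1.34515e+08 m, ε = −GM/(2a) = −3.01e+19/(2 · 1.34515e+08) J/kg ≈ -1.119e+11 J/kg
(c) With a = (rₚ + rₐ)/2 = 1.34515e+08 m, vₐ = √(GM (2/rₐ − 1/a)) = √(3.01e+19 · (2/2.506e+08 − 1/1.34515e+08)) m/s ≈ 1.283e+05 m/s
(d) From a = (rₚ + rₐ)/2 = 1.34515e+08 m and e = (rₐ − rₚ)/(rₐ + rₚ) = 0.862989, p = a(1 − e²) = 1.34515e+08 · (1 − (0.862989)²) ≈ 3.433e+07 m
(e) e = (rₐ − rₚ)/(rₐ + rₚ) = (2.506e+08 − 1.843e+07)/(2.506e+08 + 1.843e+07) ≈ 0.863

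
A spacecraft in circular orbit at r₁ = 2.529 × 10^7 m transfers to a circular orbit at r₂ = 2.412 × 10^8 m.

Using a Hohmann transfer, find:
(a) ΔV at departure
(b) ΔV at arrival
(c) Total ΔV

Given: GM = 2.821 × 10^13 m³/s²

Transfer semi-major axis: a_t = (r₁ + r₂)/2 = (2.529e+07 + 2.412e+08)/2 = 1.33245e+08 m.
Circular speeds: v₁ = √(GM/r₁) = 1056.15 m/s, v₂ = √(GM/r₂) = 341.99 m/s.
Transfer speeds (vis-viva v² = GM(2/r − 1/a_t)): v₁ᵗ = 1420.99 m/s, v₂ᵗ = 148.992 m/s.
(a) ΔV₁ = |v₁ᵗ − v₁| ≈ 364.8 m/s = 364.8 m/s.
(b) ΔV₂ = |v₂ − v₂ᵗ| ≈ 193 m/s = 193 m/s.
(c) ΔV_total = ΔV₁ + ΔV₂ ≈ 557.8 m/s = 557.8 m/s.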